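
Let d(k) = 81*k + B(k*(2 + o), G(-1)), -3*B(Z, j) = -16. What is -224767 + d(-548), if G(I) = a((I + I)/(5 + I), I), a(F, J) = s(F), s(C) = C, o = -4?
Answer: -807449/3 ≈ -2.6915e+5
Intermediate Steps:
a(F, J) = F
G(I) = 2*I/(5 + I) (G(I) = (I + I)/(5 + I) = (2*I)/(5 + I) = 2*I/(5 + I))
B(Z, j) = 16/3 (B(Z, j) = -1/3*(-16) = 16/3)
d(k) = 16/3 + 81*k (d(k) = 81*k + 16/3 = 16/3 + 81*k)
-224767 + d(-548) = -224767 + (16/3 + 81*(-548)) = -224767 + (16/3 - 44388) = -224767 - 133148/3 = -807449/3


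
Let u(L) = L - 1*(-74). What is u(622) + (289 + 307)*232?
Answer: 138968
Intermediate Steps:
u(L) = 74 + L (u(L) = L + 74 = 74 + L)
u(622) + (289 + 307)*232 = (74 + 622) + (289 + 307)*232 = 696 + 596*232 = 696 + 138272 = 138968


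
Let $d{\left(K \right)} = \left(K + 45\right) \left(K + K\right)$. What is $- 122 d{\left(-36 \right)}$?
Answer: $79056$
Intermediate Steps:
$d{\left(K \right)} = 2 K \left(45 + K\right)$ ($d{\left(K \right)} = \left(45 + K\right) 2 K = 2 K \left(45 + K\right)$)
$- 122 d{\left(-36 \right)} = - 122 \cdot 2 \left(-36\right) \left(45 - 36\right) = - 122 \cdot 2 \left(-36\right) 9 = \left(-122\right) \left(-648\right) = 79056$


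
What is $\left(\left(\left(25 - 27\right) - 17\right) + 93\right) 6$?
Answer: $444$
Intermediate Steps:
$\left(\left(\left(25 - 27\right) - 17\right) + 93\right) 6 = \left(\left(-2 - 17\right) + 93\right) 6 = \left(-19 + 93\right) 6 = 74 \cdot 6 = 444$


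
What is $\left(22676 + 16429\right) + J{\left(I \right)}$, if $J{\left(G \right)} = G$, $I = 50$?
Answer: $39155$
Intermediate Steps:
$\left(22676 + 16429\right) + J{\left(I \right)} = \left(22676 + 16429\right) + 50 = 39105 + 50 = 39155$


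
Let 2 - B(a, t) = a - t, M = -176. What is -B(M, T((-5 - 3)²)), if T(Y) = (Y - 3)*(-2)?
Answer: -56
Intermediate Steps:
T(Y) = 6 - 2*Y (T(Y) = (-3 + Y)*(-2) = 6 - 2*Y)
B(a, t) = 2 + t - a (B(a, t) = 2 - (a - t) = 2 + (t - a) = 2 + t - a)
-B(M, T((-5 - 3)²)) = -(2 + (6 - 2*(-5 - 3)²) - 1*(-176)) = -(2 + (6 - 2*(-8)²) + 176) = -(2 + (6 - 2*64) + 176) = -(2 + (6 - 128) + 176) = -(2 - 122 + 176) = -1*56 = -56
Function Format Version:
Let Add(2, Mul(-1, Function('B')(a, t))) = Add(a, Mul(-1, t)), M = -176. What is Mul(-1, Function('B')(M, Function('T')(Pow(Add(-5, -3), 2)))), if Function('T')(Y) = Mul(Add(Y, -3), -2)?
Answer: -56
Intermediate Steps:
Function('T')(Y) = Add(6, Mul(-2, Y)) (Function('T')(Y) = Mul(Add(-3, Y), -2) = Add(6, Mul(-2, Y)))
Function('B')(a, t) = Add(2, t, Mul(-1, a)) (Function('B')(a, t) = Add(2, Mul(-1, Add(a, Mul(-1, t)))) = Add(2, Add(t, Mul(-1, a))) = Add(2, t, Mul(-1, a)))
Mul(-1, Function('B')(M, Function('T')(Pow(Add(-5, -3), 2)))) = Mul(-1, Add(2, Add(6, Mul(-2, Pow(Add(-5, -3), 2))), Mul(-1, -176))) = Mul(-1, Add(2, Add(6, Mul(-2, Pow(-8, 2))), 176)) = Mul(-1, Add(2, Add(6, Mul(-2, 64)), 176)) = Mul(-1, Add(2, Add(6, -128), 176)) = Mul(-1, Add(2, -122, 176)) = Mul(-1, 56) = -56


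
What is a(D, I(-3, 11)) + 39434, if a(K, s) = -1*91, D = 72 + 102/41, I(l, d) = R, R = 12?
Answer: 39343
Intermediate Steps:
I(l, d) = 12
D = 3054/41 (D = 72 + 102*(1/41) = 72 + 102/41 = 3054/41 ≈ 74.488)
a(K, s) = -91
a(D, I(-3, 11)) + 39434 = -91 + 39434 = 39343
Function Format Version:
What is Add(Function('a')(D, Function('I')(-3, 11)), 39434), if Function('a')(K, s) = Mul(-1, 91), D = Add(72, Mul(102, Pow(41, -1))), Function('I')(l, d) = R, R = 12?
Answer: 39343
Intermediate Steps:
Function('I')(l, d) = 12
D = Rational(3054, 41) (D = Add(72, Mul(102, Rational(1, 41))) = Add(72, Rational(102, 41)) = Rational(3054, 41) ≈ 74.488)
Function('a')(K, s) = -91
Add(Function('a')(D, Function('I')(-3, 11)), 39434) = Add(-91, 39434) = 39343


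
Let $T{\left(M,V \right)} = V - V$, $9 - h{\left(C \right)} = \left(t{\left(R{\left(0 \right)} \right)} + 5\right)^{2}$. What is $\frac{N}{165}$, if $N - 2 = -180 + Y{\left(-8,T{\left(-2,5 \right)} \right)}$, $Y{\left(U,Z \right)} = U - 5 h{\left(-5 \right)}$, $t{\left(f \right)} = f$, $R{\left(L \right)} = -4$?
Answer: $- \frac{226}{165} \approx -1.3697$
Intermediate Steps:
$h{\left(C \right)} = 8$ ($h{\left(C \right)} = 9 - \left(-4 + 5\right)^{2} = 9 - 1^{2} = 9 - 1 = 8$)
$T{\left(M,V \right)} = 0$
$Y{\left(U,Z \right)} = -40 + U$ ($Y{\left(U,Z \right)} = U - 40 = -40 + U$)
$N = -226$ ($N = 2 - 228 = -226$)
$\frac{N}{165} = - \frac{226}{165}$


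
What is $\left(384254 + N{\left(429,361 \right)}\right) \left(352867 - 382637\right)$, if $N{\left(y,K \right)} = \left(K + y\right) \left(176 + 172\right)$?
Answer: $-19623609980$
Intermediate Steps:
$N{\left(y,K \right)} = 348 K + 348 y$ ($N{\left(y,K \right)} = \left(K + y\right) 348 = 348 K + 348 y$)
$\left(384254 + N{\left(429,361 \right)}\right) \left(352867 - 382637\right) = \left(384254 + \left(348 \cdot 361 + 348 \cdot 429\right)\right) \left(352867 - 382637\right) = \left(384254 + \left(125628 + 149292\right)\right) \left(-29770\right) = \left(384254 + 274920\right) \left(-29770\right) = 659174 \left(-29770\right) = -19623609980$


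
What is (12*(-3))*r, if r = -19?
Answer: 684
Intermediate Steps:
(12*(-3))*r = (12*(-3))*(-19) = -36*(-19) = 684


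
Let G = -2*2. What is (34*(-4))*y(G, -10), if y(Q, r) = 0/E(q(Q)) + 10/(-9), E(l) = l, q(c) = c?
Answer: 1360/9 ≈ 151.11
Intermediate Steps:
G = -4
y(Q, r) = -10/9 (y(Q, r) = 0/Q + 10/(-9) = 0 + 10*(-⅑) = 0 - 10/9 = -10/9)
(34*(-4))*y(G, -10) = (34*(-4))*(-10/9) = -136*(-10/9) = 1360/9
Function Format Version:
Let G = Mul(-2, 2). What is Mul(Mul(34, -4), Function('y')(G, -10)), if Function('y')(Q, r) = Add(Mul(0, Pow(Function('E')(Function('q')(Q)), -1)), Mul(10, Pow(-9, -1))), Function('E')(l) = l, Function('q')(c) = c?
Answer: Rational(1360, 9) ≈ 151.11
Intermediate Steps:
G = -4
Function('y')(Q, r) = Rational(-10, 9) (Function('y')(Q, r) = Add(Mul(0, Pow(Q, -1)), Mul(10, Pow(-9, -1))) = Add(0, Mul(10, Rational(-1, 9))) = Add(0, Rational(-10, 9)) = Rational(-10, 9))
Mul(Mul(34, -4), Function('y')(G, -10)) = Mul(Mul(34, -4), Rational(-10, 9)) = Mul(-136, Rational(-10, 9)) = Rational(1360, 9)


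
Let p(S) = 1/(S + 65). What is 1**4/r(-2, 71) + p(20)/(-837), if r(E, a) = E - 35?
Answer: -71182/2632365 ≈ -0.027041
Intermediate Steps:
r(E, a) = -35 + E
p(S) = 1/(65 + S)
1**4/r(-2, 71) + p(20)/(-837) = 1**4/(-35 - 2) + 1/((65 + 20)*(-837)) = 1/(-37) - 1/837/85 = 1*(-1/37) + (1/85)*(-1/837) = -1/37 - 1/71145 = -71182/2632365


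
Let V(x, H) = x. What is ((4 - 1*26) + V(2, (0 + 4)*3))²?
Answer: 400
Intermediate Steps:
((4 - 1*26) + V(2, (0 + 4)*3))² = ((4 - 1*26) + 2)² = ((4 - 26) + 2)² = (-22 + 2)² = (-20)² = 400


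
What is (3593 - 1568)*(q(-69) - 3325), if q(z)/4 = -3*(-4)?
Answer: -6635925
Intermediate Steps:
q(z) = 48 (q(z) = 4*(-3*(-4)) = 4*12 = 48)
(3593 - 1568)*(q(-69) - 3325) = (3593 - 1568)*(48 - 3325) = 2025*(-3277) = -6635925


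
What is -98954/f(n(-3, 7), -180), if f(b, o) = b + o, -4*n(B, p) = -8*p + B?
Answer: 395816/661 ≈ 598.81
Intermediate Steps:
n(B, p) = 2*p - B/4 (n(B, p) = -(-8*p + B)/4 = -(B - 8*p)/4 = 2*p - B/4)
-98954/f(n(-3, 7), -180) = -98954/((2*7 - ¼*(-3)) - 180) = -98954/((14 + ¾) - 180) = -98954/(59/4 - 180) = -98954/(-661/4) = -98954*(-4/661) = 395816/661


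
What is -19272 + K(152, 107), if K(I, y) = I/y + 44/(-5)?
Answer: -10314468/535 ≈ -19279.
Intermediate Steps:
K(I, y) = -44/5 + I/y (K(I, y) = I/y + 44*(-1/5) = I/y - 44/5 = -44/5 + I/y)
-19272 + K(152, 107) = -19272 + (-44/5 + 152/107) = -19272 - 3948/535 = -10314468/535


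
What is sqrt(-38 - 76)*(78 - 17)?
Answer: 61*I*sqrt(114) ≈ 651.3*I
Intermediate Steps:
sqrt(-38 - 76)*(78 - 17) = sqrt(-114)*61 = (I*sqrt(114))*61 = 61*I*sqrt(114)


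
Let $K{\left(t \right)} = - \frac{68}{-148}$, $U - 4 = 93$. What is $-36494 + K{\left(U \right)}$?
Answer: $- \frac{1350261}{37} \approx -36494.0$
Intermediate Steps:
$U = 97$ ($U = 4 + 93 = 97$)
$K{\left(t \right)} = \frac{17}{37}$ ($K{\left(t \right)} = \left(-68\right) \left(- \frac{1}{148}\right) = \frac{17}{37}$)
$-36494 + K{\left(U \right)} = -36494 + \frac{17}{37} = - \frac{1350261}{37}$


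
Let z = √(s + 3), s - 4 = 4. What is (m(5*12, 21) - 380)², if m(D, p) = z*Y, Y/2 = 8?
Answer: 147216 - 12160*√11 ≈ 1.0689e+5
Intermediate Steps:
s = 8 (s = 4 + 4 = 8)
Y = 16 (Y = 2*8 = 16)
z = √11 (z = √(8 + 3) = √11 ≈ 3.3166)
m(D, p) = 16*√11 (m(D, p) = √11*16 = 16*√11)
(m(5*12, 21) - 380)² = (16*√11 - 380)² = (-380 + 16*√11)²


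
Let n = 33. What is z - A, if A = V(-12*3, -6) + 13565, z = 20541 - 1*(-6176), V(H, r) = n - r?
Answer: 13113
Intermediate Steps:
V(H, r) = 33 - r
z = 26717 (z = 20541 + 6176 = 26717)
A = 13604 (A = (33 - 1*(-6)) + 13565 = (33 + 6) + 13565 = 39 + 13565 = 13604)
z - A = 26717 - 1*13604 = 26717 - 13604 = 13113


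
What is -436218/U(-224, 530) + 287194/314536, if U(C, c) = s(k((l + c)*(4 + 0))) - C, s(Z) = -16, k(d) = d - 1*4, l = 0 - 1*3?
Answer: -8571658031/4088968 ≈ -2096.3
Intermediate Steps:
l = -3 (l = 0 - 3 = -3)
k(d) = -4 + d (k(d) = d - 4 = -4 + d)
U(C, c) = -16 - C
-436218/U(-224, 530) + 287194/314536 = -436218/(-16 - 1*(-224)) + 287194/314536 = -436218/(-16 + 224) + 287194*(1/314536) = -436218/208 + 143597/157268 = -436218*1/208 + 143597/157268 = -218109/104 + 143597/157268 = -8571658031/4088968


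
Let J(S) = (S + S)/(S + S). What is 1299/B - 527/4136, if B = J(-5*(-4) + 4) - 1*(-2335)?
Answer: 517699/1207712 ≈ 0.42866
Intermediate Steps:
J(S) = 1 (J(S) = (2*S)/((2*S)) = (2*S)*(1/(2*S)) = 1)
B = 2336 (B = 1 - 1*(-2335) = 1 + 2335 = 2336)
1299/B - 527/4136 = 1299/2336 - 527/4136 = 517699/1207712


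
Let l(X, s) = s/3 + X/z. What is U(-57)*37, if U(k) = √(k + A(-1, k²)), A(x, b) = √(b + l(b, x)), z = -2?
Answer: 37*√(-2052 + 6*√58470)/6 ≈ 151.2*I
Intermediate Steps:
l(X, s) = -X/2 + s/3 (l(X, s) = s/3 + X/(-2) = s*(⅓) + X*(-½) = s/3 - X/2 = -X/2 + s/3)
A(x, b) = √(b/2 + x/3) (A(x, b) = √(b + (-b/2 + x/3)) = √(b/2 + x/3))
U(k) = √(k + √(-12 + 18*k²)/6) (U(k) = √(k + √(12*(-1) + 18*k²)/6) = √(k + √(-12 + 18*k²)/6))
U(-57)*37 = (√(36*(-57) + 6*√6*√(-2 + 3*(-57)²))/6)*37 = (√(-2052 + 6*√6*√(-2 + 3*3249))/6)*37 = (√(-2052 + 6*√6*√(-2 + 9747))/6)*37 = (√(-2052 + 6*√6*√9745)/6)*37 = (√(-2052 + 6*√58470)/6)*37 = 37*√(-2052 + 6*√58470)/6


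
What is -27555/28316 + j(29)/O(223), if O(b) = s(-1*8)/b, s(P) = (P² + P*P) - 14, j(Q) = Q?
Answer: 89989151/1614012 ≈ 55.755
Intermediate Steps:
s(P) = -14 + 2*P² (s(P) = (P² + P²) - 14 = 2*P² - 14 = -14 + 2*P²)
O(b) = 114/b (O(b) = (-14 + 2*(-1*8)²)/b = (-14 + 2*(-8)²)/b = (-14 + 2*64)/b = (-14 + 128)/b = 114/b)
-27555/28316 + j(29)/O(223) = -27555/28316 + 29/((114/223)) = -27555*1/28316 + 29/((114*(1/223))) = -27555/28316 + 29/(114/223) = -27555/28316 + 29*(223/114) = -27555/28316 + 6467/114 = 89989151/1614012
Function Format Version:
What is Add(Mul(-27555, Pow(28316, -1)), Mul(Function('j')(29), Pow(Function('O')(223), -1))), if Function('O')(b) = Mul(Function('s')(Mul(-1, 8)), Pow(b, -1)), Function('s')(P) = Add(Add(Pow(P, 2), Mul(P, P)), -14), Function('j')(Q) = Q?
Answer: Rational(89989151, 1614012) ≈ 55.755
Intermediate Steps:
Function('s')(P) = Add(-14, Mul(2, Pow(P, 2))) (Function('s')(P) = Add(Add(Pow(P, 2), Pow(P, 2)), -14) = Add(Mul(2, Pow(P, 2)), -14) = Add(-14, Mul(2, Pow(P, 2))))
Function('O')(b) = Mul(114, Pow(b, -1)) (Function('O')(b) = Mul(Add(-14, Mul(2, Pow(Mul(-1, 8), 2))), Pow(b, -1)) = Mul(Add(-14, Mul(2, Pow(-8, 2))), Pow(b, -1)) = Mul(Add(-14, Mul(2, 64)), Pow(b, -1)) = Mul(Add(-14, 128), Pow(b, -1)) = Mul(114, Pow(b, -1)))
Add(Mul(-27555, Pow(28316, -1)), Mul(Function('j')(29), Pow(Function('O')(223), -1))) = Add(Mul(-27555, Pow(28316, -1)), Mul(29, Pow(Mul(114, Pow(223, -1)), -1))) = Add(Mul(-27555, Rational(1, 28316)), Mul(29, Pow(Mul(114, Rational(1, 223)), -1))) = Add(Rational(-27555, 28316), Mul(29, Pow(Rational(114, 223), -1))) = Add(Rational(-27555, 28316), Mul(29, Rational(223, 114))) = Add(Rational(-27555, 28316), Rational(6467, 114)) = Rational(89989151, 1614012)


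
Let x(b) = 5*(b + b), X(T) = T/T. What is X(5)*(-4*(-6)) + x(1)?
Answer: 34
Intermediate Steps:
X(T) = 1
x(b) = 10*b (x(b) = 5*(2*b) = 10*b)
X(5)*(-4*(-6)) + x(1) = 1*(-4*(-6)) + 10*1 = 1*24 + 10 = 24 + 10 = 34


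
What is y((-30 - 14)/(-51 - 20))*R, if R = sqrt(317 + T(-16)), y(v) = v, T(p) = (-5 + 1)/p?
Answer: 66*sqrt(141)/71 ≈ 11.038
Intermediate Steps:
T(p) = -4/p
R = 3*sqrt(141)/2 (R = sqrt(317 - 4/(-16)) = sqrt(317 - 4*(-1/16)) = sqrt(317 + 1/4) = sqrt(1269/4) = 3*sqrt(141)/2 ≈ 17.812)
y((-30 - 14)/(-51 - 20))*R = ((-30 - 14)/(-51 - 20))*(3*sqrt(141)/2) = (-44/(-71))*(3*sqrt(141)/2) = (-44*(-1/71))*(3*sqrt(141)/2) = 44*(3*sqrt(141)/2)/71 = 66*sqrt(141)/71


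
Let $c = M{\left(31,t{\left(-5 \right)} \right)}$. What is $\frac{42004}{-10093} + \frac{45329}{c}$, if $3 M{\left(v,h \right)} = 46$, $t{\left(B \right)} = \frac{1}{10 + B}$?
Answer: $\frac{1370584607}{464278} \approx 2952.1$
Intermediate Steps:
$M{\left(v,h \right)} = \frac{46}{3}$ ($M{\left(v,h \right)} = \frac{1}{3} \cdot 46 = \frac{46}{3}$)
$c = \frac{46}{3} \approx 15.333$
$\frac{42004}{-10093} + \frac{45329}{c} = \frac{42004}{-10093} + \frac{45329}{\frac{46}{3}} = 42004 \left(- \frac{1}{10093}\right) + 45329 \cdot \frac{3}{46} = - \frac{42004}{10093} + \frac{135987}{46} = \frac{1370584607}{464278}$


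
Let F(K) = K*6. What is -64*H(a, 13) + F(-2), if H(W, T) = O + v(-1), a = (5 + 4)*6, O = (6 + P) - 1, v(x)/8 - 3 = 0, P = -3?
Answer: -1676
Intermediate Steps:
F(K) = 6*K
v(x) = 24 (v(x) = 24 + 8*0 = 24 + 0 = 24)
O = 2 (O = (6 - 3) - 1 = 3 - 1 = 2)
a = 54 (a = 9*6 = 54)
H(W, T) = 26 (H(W, T) = 2 + 24 = 26)
-64*H(a, 13) + F(-2) = -64*26 + 6*(-2) = -1664 - 12 = -1676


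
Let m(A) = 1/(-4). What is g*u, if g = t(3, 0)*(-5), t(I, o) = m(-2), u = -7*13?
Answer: -455/4 ≈ -113.75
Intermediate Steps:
u = -91
m(A) = -1/4
t(I, o) = -1/4
g = 5/4 (g = -1/4*(-5) = 5/4 ≈ 1.2500)
g*u = (5/4)*(-91) = -455/4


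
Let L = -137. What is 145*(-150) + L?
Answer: -21887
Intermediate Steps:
145*(-150) + L = 145*(-150) - 137 = -21750 - 137 = -21887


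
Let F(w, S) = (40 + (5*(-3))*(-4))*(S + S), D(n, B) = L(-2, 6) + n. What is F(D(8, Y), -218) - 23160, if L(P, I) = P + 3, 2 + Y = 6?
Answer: -66760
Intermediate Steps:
Y = 4 (Y = -2 + 6 = 4)
L(P, I) = 3 + P
D(n, B) = 1 + n (D(n, B) = (3 - 2) + n = 1 + n)
F(w, S) = 200*S (F(w, S) = (40 - 15*(-4))*(2*S) = (40 + 60)*(2*S) = 100*(2*S) = 200*S)
F(D(8, Y), -218) - 23160 = 200*(-218) - 23160 = -43600 - 23160 = -66760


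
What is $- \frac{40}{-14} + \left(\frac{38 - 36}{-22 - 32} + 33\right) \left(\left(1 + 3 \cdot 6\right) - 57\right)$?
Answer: $- \frac{236200}{189} \approx -1249.7$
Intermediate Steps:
$- \frac{40}{-14} + \left(\frac{38 - 36}{-22 - 32} + 33\right) \left(\left(1 + 3 \cdot 6\right) - 57\right) = \left(-40\right) \left(- \frac{1}{14}\right) + \left(\frac{2}{-54} + 33\right) \left(\left(1 + 18\right) - 57\right) = \frac{20}{7} + \left(2 \left(- \frac{1}{54}\right) + 33\right) \left(19 - 57\right) = \frac{20}{7} + \left(- \frac{1}{27} + 33\right) \left(-38\right) = \frac{20}{7} + \frac{890}{27} \left(-38\right) = \frac{20}{7} - \frac{33820}{27} = - \frac{236200}{189}$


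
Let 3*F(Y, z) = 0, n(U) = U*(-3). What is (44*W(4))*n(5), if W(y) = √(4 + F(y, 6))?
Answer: -1320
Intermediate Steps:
n(U) = -3*U
F(Y, z) = 0 (F(Y, z) = (⅓)*0 = 0)
W(y) = 2 (W(y) = √(4 + 0) = √4 = 2)
(44*W(4))*n(5) = (44*2)*(-3*5) = 88*(-15) = -1320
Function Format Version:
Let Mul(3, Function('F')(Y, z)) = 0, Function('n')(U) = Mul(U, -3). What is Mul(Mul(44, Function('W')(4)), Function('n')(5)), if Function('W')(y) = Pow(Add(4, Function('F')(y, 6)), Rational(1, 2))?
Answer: -1320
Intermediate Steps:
Function('n')(U) = Mul(-3, U)
Function('F')(Y, z) = 0 (Function('F')(Y, z) = Mul(Rational(1, 3), 0) = 0)
Function('W')(y) = 2 (Function('W')(y) = Pow(Add(4, 0), Rational(1, 2)) = Pow(4, Rational(1, 2)) = 2)
Mul(Mul(44, Function('W')(4)), Function('n')(5)) = Mul(Mul(44, 2), Mul(-3, 5)) = Mul(88, -15) = -1320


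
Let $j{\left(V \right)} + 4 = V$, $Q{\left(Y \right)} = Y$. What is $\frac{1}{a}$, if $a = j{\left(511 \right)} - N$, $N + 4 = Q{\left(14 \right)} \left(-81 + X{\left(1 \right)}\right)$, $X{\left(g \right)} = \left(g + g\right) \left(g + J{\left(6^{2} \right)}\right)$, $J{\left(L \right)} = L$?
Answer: $\frac{1}{609} \approx 0.001642$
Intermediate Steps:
$j{\left(V \right)} = -4 + V$
$X{\left(g \right)} = 2 g \left(36 + g\right)$ ($X{\left(g \right)} = \left(g + g\right) \left(g + 6^{2}\right) = 2 g \left(g + 36\right) = 2 g \left(36 + g\right)$)
$N = -102$ ($N = -4 + 14 \left(-81 + 2 \cdot 1 \left(36 + 1\right)\right) = -4 + 14 \left(-81 + 2 \cdot 1 \cdot 37\right) = -4 + 14 \left(-81 + 74\right) = -4 + 14 \left(-7\right) = -4 - 98 = -102$)
$a = 609$ ($a = \left(-4 + 511\right) - -102 = 507 + 102 = 609$)
$\frac{1}{a} = \frac{1}{609}$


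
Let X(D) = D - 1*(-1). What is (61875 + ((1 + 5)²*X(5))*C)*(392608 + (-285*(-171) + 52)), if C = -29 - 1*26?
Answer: 22067543025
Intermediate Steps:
C = -55 (C = -29 - 26 = -55)
X(D) = 1 + D (X(D) = D + 1 = 1 + D)
(61875 + ((1 + 5)²*X(5))*C)*(392608 + (-285*(-171) + 52)) = (61875 + ((1 + 5)²*(1 + 5))*(-55))*(392608 + (-285*(-171) + 52)) = (61875 + (6²*6)*(-55))*(392608 + (48735 + 52)) = (61875 + (36*6)*(-55))*(392608 + 48787) = (61875 + 216*(-55))*441395 = (61875 - 11880)*441395 = 49995*441395 = 22067543025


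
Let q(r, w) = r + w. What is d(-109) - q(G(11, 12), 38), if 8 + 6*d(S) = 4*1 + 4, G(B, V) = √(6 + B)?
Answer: -38 - √17 ≈ -42.123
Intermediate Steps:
d(S) = 0 (d(S) = -4/3 + (4*1 + 4)/6 = -4/3 + (4 + 4)/6 = -4/3 + (⅙)*8 = -4/3 + 4/3 = 0)
d(-109) - q(G(11, 12), 38) = 0 - (√(6 + 11) + 38) = 0 - (√17 + 38) = 0 - (38 + √17) = 0 + (-38 - √17) = -38 - √17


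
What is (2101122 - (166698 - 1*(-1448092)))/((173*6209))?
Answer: 69476/153451 ≈ 0.45276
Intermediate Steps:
(2101122 - (166698 - 1*(-1448092)))/((173*6209)) = (2101122 - (166698 + 1448092))/1074157 = (2101122 - 1*1614790)*(1/1074157) = (2101122 - 1614790)*(1/1074157) = 486332*(1/1074157) = 69476/153451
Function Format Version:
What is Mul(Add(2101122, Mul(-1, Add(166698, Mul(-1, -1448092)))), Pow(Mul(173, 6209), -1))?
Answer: Rational(69476, 153451) ≈ 0.45276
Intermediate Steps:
Mul(Add(2101122, Mul(-1, Add(166698, Mul(-1, -1448092)))), Pow(Mul(173, 6209), -1)) = Mul(Add(2101122, Mul(-1, Add(166698, 1448092))), Pow(1074157, -1)) = Mul(Add(2101122, Mul(-1, 1614790)), Rational(1, 1074157)) = Mul(Add(2101122, -1614790), Rational(1, 1074157)) = Mul(486332, Rational(1, 1074157)) = Rational(69476, 153451)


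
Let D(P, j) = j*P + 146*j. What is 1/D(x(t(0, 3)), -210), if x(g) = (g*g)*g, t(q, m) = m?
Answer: -1/36330 ≈ -2.7525e-5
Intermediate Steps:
x(g) = g³ (x(g) = g²*g = g³)
D(P, j) = 146*j + P*j (D(P, j) = P*j + 146*j = 146*j + P*j)
1/D(x(t(0, 3)), -210) = 1/(-210*(146 + 3³)) = 1/(-210*(146 + 27)) = 1/(-210*173) = 1/(-36330) = -1/36330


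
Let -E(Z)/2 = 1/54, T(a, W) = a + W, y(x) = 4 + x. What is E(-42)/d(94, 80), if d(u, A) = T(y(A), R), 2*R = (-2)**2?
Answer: -1/2322 ≈ -0.00043066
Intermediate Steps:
R = 2 (R = (1/2)*(-2)**2 = (1/2)*4 = 2)
T(a, W) = W + a
E(Z) = -1/27 (E(Z) = -2/54 = -2*1/54 = -1/27)
d(u, A) = 6 + A (d(u, A) = 2 + (4 + A) = 6 + A)
E(-42)/d(94, 80) = -1/(27*(6 + 80)) = -1/27/86 = -1/27*1/86 = -1/2322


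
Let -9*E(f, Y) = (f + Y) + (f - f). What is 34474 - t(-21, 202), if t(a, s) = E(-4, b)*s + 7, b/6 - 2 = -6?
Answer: 304547/9 ≈ 33839.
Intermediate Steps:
b = -24 (b = 12 + 6*(-6) = 12 - 36 = -24)
E(f, Y) = -Y/9 - f/9 (E(f, Y) = -((f + Y) + (f - f))/9 = -((Y + f) + 0)/9 = -(Y + f)/9 = -Y/9 - f/9)
t(a, s) = 7 + 28*s/9 (t(a, s) = (-⅑*(-24) - ⅑*(-4))*s + 7 = (8/3 + 4/9)*s + 7 = 28*s/9 + 7 = 7 + 28*s/9)
34474 - t(-21, 202) = 34474 - (7 + (28/9)*202) = 34474 - (7 + 5656/9) = 34474 - 1*5719/9 = 34474 - 5719/9 = 304547/9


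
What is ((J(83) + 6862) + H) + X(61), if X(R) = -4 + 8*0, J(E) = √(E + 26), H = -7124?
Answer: -266 + √109 ≈ -255.56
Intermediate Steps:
J(E) = √(26 + E)
X(R) = -4 (X(R) = -4 + 0 = -4)
((J(83) + 6862) + H) + X(61) = ((√(26 + 83) + 6862) - 7124) - 4 = ((√109 + 6862) - 7124) - 4 = ((6862 + √109) - 7124) - 4 = (-262 + √109) - 4 = -266 + √109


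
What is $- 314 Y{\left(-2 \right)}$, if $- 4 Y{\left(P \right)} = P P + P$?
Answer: $157$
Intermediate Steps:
$Y{\left(P \right)} = - \frac{P}{4} - \frac{P^{2}}{4}$ ($Y{\left(P \right)} = - \frac{P P + P}{4} = - \frac{P^{2} + P}{4} = - \frac{P + P^{2}}{4} = - \frac{P}{4} - \frac{P^{2}}{4}$)
$- 314 Y{\left(-2 \right)} = - 314 \left(\left(- \frac{1}{4}\right) \left(-2\right) \left(1 - 2\right)\right) = - 314 \left(\left(- \frac{1}{4}\right) \left(-2\right) \left(-1\right)\right) = \left(-314\right) \left(- \frac{1}{2}\right) = 157$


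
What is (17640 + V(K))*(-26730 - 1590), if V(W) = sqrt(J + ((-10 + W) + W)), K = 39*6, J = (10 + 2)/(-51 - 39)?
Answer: -499564800 - 3776*sqrt(25755) ≈ -5.0017e+8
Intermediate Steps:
J = -2/15 (J = 12/(-90) = 12*(-1/90) = -2/15 ≈ -0.13333)
K = 234
V(W) = sqrt(-152/15 + 2*W) (V(W) = sqrt(-2/15 + ((-10 + W) + W)) = sqrt(-2/15 + (-10 + 2*W)) = sqrt(-152/15 + 2*W))
(17640 + V(K))*(-26730 - 1590) = (17640 + sqrt(-2280 + 450*234)/15)*(-26730 - 1590) = (17640 + sqrt(-2280 + 105300)/15)*(-28320) = (17640 + sqrt(103020)/15)*(-28320) = (17640 + (2*sqrt(25755))/15)*(-28320) = (17640 + 2*sqrt(25755)/15)*(-28320) = -499564800 - 3776*sqrt(25755)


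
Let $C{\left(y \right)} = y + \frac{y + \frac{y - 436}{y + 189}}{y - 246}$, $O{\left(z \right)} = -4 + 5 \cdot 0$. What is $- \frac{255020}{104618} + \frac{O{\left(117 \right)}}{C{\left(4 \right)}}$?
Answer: $- \frac{8387787864}{2438697889} \approx -3.4395$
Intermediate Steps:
$O{\left(z \right)} = -4$ ($O{\left(z \right)} = -4 + 0 = -4$)
$C{\left(y \right)} = y + \frac{y + \frac{-436 + y}{189 + y}}{-246 + y}$
$- \frac{255020}{104618} + \frac{O{\left(117 \right)}}{C{\left(4 \right)}} = - \frac{255020}{104618} - \frac{4}{\frac{1}{46494 - 4^{2} + 57 \cdot 4} \left(436 - 4^{3} + 56 \cdot 4^{2} + 46304 \cdot 4\right)} = \left(-255020\right) \frac{1}{104618} - \frac{4}{\frac{1}{46494 - 16 + 228} \left(436 - 64 + 56 \cdot 16 + 185216\right)} = - \frac{127510}{52309} - \frac{4}{\frac{1}{46494 - 16 + 228} \left(436 - 64 + 896 + 185216\right)} = - \frac{127510}{52309} - \frac{4}{\frac{1}{46706} \cdot 186484} = - \frac{127510}{52309} - \frac{4}{\frac{93242}{23353}} = - \frac{127510}{52309} - \frac{46706}{46621} = - \frac{8387787864}{2438697889}$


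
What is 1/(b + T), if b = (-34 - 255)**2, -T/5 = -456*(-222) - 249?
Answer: -1/421394 ≈ -2.3731e-6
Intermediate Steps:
T = -504915 (T = -5*(-456*(-222) - 249) = -5*(101232 - 249) = -5*100983 = -504915)
b = 83521 (b = (-289)**2 = 83521)
1/(b + T) = 1/(83521 - 504915) = 1/(-421394) = -1/421394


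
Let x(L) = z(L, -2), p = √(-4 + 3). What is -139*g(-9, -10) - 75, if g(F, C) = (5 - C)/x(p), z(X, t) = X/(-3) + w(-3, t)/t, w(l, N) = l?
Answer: -23793/17 - 5004*I/17 ≈ -1399.6 - 294.35*I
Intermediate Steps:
p = I (p = √(-1) = I ≈ 1.0*I)
z(X, t) = -3/t - X/3 (z(X, t) = X/(-3) - 3/t = X*(-⅓) - 3/t = -X/3 - 3/t = -3/t - X/3)
x(L) = 3/2 - L/3 (x(L) = -3/(-2) - L/3 = -3*(-½) - L/3 = 3/2 - L/3)
g(F, C) = 36*(5 - C)*(3/2 + I/3)/85 (g(F, C) = (5 - C)/(3/2 - I/3) = (5 - C)*(36*(3/2 + I/3)/85) = 36*(5 - C)*(3/2 + I/3)/85)
-139*g(-9, -10) - 75 = -(-834)*(-5 - 10)*(9 + 2*I)/85 - 75 = -(-834)*(-15)*(9 + 2*I)/85 - 75 = -139*(162/17 + 36*I/17) - 75 = (-22518/17 - 5004*I/17) - 75 = -23793/17 - 5004*I/17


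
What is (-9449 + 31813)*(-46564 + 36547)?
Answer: -224020188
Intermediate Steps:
(-9449 + 31813)*(-46564 + 36547) = 22364*(-10017) = -224020188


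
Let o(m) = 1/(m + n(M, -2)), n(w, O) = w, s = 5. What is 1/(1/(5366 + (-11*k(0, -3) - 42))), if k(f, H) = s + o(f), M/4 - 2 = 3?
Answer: 105369/20 ≈ 5268.5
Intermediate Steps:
M = 20 (M = 8 + 4*3 = 8 + 12 = 20)
o(m) = 1/(20 + m) (o(m) = 1/(m + 20) = 1/(20 + m))
k(f, H) = 5 + 1/(20 + f)
1/(1/(5366 + (-11*k(0, -3) - 42))) = 1/(1/(5366 + (-11*(101 + 5*0)/(20 + 0) - 42))) = 1/(1/(5366 + (-11*(101 + 0)/20 - 42))) = 1/(1/(5366 + (-11*101/20 - 42))) = 1/(1/(5366 + (-1111/20 - 42))) = 1/(1/(5366 - 1951/20)) = 1/(1/(105369/20)) = 1/(20/105369) = 105369/20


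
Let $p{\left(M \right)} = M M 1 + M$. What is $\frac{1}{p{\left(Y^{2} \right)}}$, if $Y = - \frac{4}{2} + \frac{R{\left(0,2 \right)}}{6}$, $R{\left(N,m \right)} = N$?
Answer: $\frac{1}{20} \approx 0.05$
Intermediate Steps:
$Y = -2$ ($Y = - \frac{4}{2} + \frac{0}{6} = \left(-4\right) \frac{1}{2} + 0 \cdot \frac{1}{6} = -2 + 0 = -2$)
$p{\left(M \right)} = M + M^{2}$ ($p{\left(M \right)} = M^{2} \cdot 1 + M = M^{2} + M = M + M^{2}$)
$\frac{1}{p{\left(Y^{2} \right)}} = \frac{1}{\left(-2\right)^{2} \left(1 + \left(-2\right)^{2}\right)} = \frac{1}{4 \left(1 + 4\right)} = \frac{1}{4 \cdot 5} = \frac{1}{20}$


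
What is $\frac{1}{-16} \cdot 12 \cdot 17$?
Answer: $- \frac{51}{4} \approx -12.75$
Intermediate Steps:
$\frac{1}{-16} \cdot 12 \cdot 17 = \left(- \frac{1}{16}\right) 12 \cdot 17 = \left(- \frac{3}{4}\right) 17 = - \frac{51}{4}$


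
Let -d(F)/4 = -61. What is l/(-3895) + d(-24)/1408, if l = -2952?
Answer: 31139/33440 ≈ 0.93119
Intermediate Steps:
d(F) = 244 (d(F) = -4*(-61) = 244)
l/(-3895) + d(-24)/1408 = -2952/(-3895) + 244/1408 = -2952*(-1/3895) + 244*(1/1408) = 72/95 + 61/352 = 31139/33440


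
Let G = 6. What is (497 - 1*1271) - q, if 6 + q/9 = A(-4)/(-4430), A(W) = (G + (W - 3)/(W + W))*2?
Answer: -2551581/3544 ≈ -719.97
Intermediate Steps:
A(W) = 12 + (-3 + W)/W (A(W) = (6 + (W - 3)/(W + W))*2 = (6 + (-3 + W)/((2*W)))*2 = (6 + (-3 + W)*(1/(2*W)))*2 = (6 + (-3 + W)/(2*W))*2 = 12 + (-3 + W)/W)
q = -191475/3544 (q = -54 + 9*((13 - 3/(-4))/(-4430)) = -54 + 9*((13 - 3*(-¼))*(-1/4430)) = -54 + 9*((13 + ¾)*(-1/4430)) = -54 + 9*((55/4)*(-1/4430)) = -54 + 9*(-11/3544) = -54 - 99/3544 = -191475/3544 ≈ -54.028)
(497 - 1*1271) - q = (497 - 1*1271) - 1*(-191475/3544) = (497 - 1271) + 191475/3544 = -774 + 191475/3544 = -2551581/3544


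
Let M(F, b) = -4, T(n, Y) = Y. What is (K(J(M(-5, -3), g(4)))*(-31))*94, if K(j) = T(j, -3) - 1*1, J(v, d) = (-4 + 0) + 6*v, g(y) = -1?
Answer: 11656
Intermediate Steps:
J(v, d) = -4 + 6*v
K(j) = -4 (K(j) = -3 - 1*1 = -3 - 1 = -4)
(K(J(M(-5, -3), g(4)))*(-31))*94 = -4*(-31)*94 = 124*94 = 11656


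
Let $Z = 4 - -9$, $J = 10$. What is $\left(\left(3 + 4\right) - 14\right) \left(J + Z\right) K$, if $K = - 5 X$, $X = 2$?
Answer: $1610$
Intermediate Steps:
$K = -10$ ($K = \left(-5\right) 2 = -10$)
$Z = 13$ ($Z = 4 + 9 = 13$)
$\left(\left(3 + 4\right) - 14\right) \left(J + Z\right) K = \left(\left(3 + 4\right) - 14\right) \left(10 + 13\right) \left(-10\right) = \left(7 - 14\right) 23 \left(-10\right) = \left(-7\right) 23 \left(-10\right) = \left(-161\right) \left(-10\right) = 1610$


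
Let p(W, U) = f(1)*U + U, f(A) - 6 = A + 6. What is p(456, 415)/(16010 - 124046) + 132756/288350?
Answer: 3166778429/7788045150 ≈ 0.40662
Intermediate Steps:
f(A) = 12 + A (f(A) = 6 + (A + 6) = 6 + (6 + A) = 12 + A)
p(W, U) = 14*U (p(W, U) = (12 + 1)*U + U = 13*U + U = 14*U)
p(456, 415)/(16010 - 124046) + 132756/288350 = (14*415)/(16010 - 124046) + 132756/288350 = 5810/(-108036) + 132756*(1/288350) = 5810*(-1/108036) + 66378/144175 = -2905/54018 + 66378/144175 = 3166778429/7788045150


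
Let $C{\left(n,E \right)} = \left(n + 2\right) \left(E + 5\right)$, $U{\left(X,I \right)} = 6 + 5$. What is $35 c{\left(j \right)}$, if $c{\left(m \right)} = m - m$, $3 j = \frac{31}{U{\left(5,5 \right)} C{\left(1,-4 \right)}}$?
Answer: $0$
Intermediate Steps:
$U{\left(X,I \right)} = 11$
$C{\left(n,E \right)} = \left(2 + n\right) \left(5 + E\right)$
$j = \frac{31}{99}$ ($j = \frac{31 \frac{1}{11 \left(10 + 2 \left(-4\right) + 5 \cdot 1 - 4\right)}}{3} = \frac{31 \frac{1}{11 \left(10 - 8 + 5 - 4\right)}}{3} = \frac{31 \frac{1}{11 \cdot 3}}{3} = \frac{31 \cdot \frac{1}{33}}{3} = \frac{1}{3} \cdot \frac{31}{33} = \frac{31}{99} \approx 0.31313$)
$c{\left(m \right)} = 0$
$35 c{\left(j \right)} = 35 \cdot 0 = 0$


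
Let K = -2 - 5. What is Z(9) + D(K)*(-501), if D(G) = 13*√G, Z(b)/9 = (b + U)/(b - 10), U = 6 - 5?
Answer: -90 - 6513*I*√7 ≈ -90.0 - 17232.0*I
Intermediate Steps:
K = -7
U = 1
Z(b) = 9*(1 + b)/(-10 + b) (Z(b) = 9*((b + 1)/(b - 10)) = 9*((1 + b)/(-10 + b)) = 9*(1 + b)/(-10 + b))
Z(9) + D(K)*(-501) = 9*(1 + 9)/(-10 + 9) + (13*√(-7))*(-501) = 9*10/(-1) + (13*(I*√7))*(-501) = 9*(-1)*10 + (13*I*√7)*(-501) = -90 - 6513*I*√7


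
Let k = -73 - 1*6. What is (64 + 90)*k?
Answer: -12166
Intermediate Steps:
k = -79 (k = -73 - 6 = -79)
(64 + 90)*k = (64 + 90)*(-79) = 154*(-79) = -12166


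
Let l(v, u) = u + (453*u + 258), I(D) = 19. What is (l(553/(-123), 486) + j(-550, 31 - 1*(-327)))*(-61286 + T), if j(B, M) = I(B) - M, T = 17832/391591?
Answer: -5293297655553222/391591 ≈ -1.3517e+10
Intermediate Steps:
T = 17832/391591 (T = 17832*(1/391591) = 17832/391591 ≈ 0.045537)
j(B, M) = 19 - M
l(v, u) = 258 + 454*u (l(v, u) = u + (258 + 453*u) = 258 + 454*u)
(l(553/(-123), 486) + j(-550, 31 - 1*(-327)))*(-61286 + T) = ((258 + 454*486) + (19 - (31 - 1*(-327))))*(-61286 + 17832/391591) = ((258 + 220644) + (19 - (31 + 327)))*(-23999028194/391591) = (220902 + (19 - 1*358))*(-23999028194/391591) = (220902 + (19 - 358))*(-23999028194/391591) = (220902 - 339)*(-23999028194/391591) = 220563*(-23999028194/391591) = -5293297655553222/391591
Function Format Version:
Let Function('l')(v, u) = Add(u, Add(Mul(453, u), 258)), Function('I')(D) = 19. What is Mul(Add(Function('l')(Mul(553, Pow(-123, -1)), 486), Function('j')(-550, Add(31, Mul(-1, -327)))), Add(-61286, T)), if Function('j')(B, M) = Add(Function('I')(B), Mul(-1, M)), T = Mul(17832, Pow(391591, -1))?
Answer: Rational(-5293297655553222, 391591) ≈ -1.3517e+10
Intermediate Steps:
T = Rational(17832, 391591) (T = Mul(17832, Rational(1, 391591)) = Rational(17832, 391591) ≈ 0.045537)
Function('j')(B, M) = Add(19, Mul(-1, M))
Function('l')(v, u) = Add(258, Mul(454, u)) (Function('l')(v, u) = Add(u, Add(258, Mul(453, u))) = Add(258, Mul(454, u)))
Mul(Add(Function('l')(Mul(553, Pow(-123, -1)), 486), Function('j')(-550, Add(31, Mul(-1, -327)))), Add(-61286, T)) = Mul(Add(Add(258, Mul(454, 486)), Add(19, Mul(-1, Add(31, Mul(-1, -327))))), Add(-61286, Rational(17832, 391591))) = Mul(Add(Add(258, 220644), Add(19, Mul(-1, Add(31, 327)))), Rational(-23999028194, 391591)) = Mul(Add(220902, Add(19, Mul(-1, 358))), Rational(-23999028194, 391591)) = Mul(Add(220902, Add(19, -358)), Rational(-23999028194, 391591)) = Mul(Add(220902, -339), Rational(-23999028194, 391591)) = Mul(220563, Rational(-23999028194, 391591)) = Rational(-5293297655553222, 391591)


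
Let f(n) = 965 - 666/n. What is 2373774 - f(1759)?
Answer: 4173771697/1759 ≈ 2.3728e+6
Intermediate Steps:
2373774 - f(1759) = 2373774 - (965 - 666/1759) = 2373774 - 1*1696769/1759 = 2373774 - 1696769/1759 = 4173771697/1759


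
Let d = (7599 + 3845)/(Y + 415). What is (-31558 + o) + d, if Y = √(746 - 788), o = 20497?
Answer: (-11061*√42 + 4578871*I)/(√42 - 415*I) ≈ -11033.0 - 0.43053*I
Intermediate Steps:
Y = I*√42 (Y = √(-42) = I*√42 ≈ 6.4807*I)
d = 11444/(415 + I*√42) (d = (7599 + 3845)/(I*√42 + 415) = 11444/(415 + I*√42) ≈ 27.569 - 0.43053*I)
(-31558 + o) + d = (-31558 + 20497) + (4749260/172267 - 11444*I*√42/172267) = -11061 + (4749260/172267 - 11444*I*√42/172267) = -1900696027/172267 - 11444*I*√42/172267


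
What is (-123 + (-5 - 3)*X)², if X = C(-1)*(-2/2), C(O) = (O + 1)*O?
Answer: 15129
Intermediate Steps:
C(O) = O*(1 + O) (C(O) = (1 + O)*O = O*(1 + O))
X = 0 (X = (-(1 - 1))*(-2/2) = (-1*0)*(-2*½) = 0*(-1) = 0)
(-123 + (-5 - 3)*X)² = (-123 + (-5 - 3)*0)² = (-123 - 8*0)² = (-123 + 0)² = (-123)² = 15129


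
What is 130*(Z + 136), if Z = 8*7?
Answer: 24960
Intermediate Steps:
Z = 56
130*(Z + 136) = 130*(56 + 136) = 130*192 = 24960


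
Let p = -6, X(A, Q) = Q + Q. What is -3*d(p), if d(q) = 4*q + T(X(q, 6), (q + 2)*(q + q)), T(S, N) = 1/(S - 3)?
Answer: 215/3 ≈ 71.667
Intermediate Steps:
X(A, Q) = 2*Q
T(S, N) = 1/(-3 + S)
d(q) = ⅑ + 4*q (d(q) = 4*q + 1/(-3 + 2*6) = 4*q + 1/(-3 + 12) = 4*q + 1/9 = 4*q + ⅑ = ⅑ + 4*q)
-3*d(p) = -3*(⅑ + 4*(-6)) = -3*(⅑ - 24) = -3*(-215/9) = 215/3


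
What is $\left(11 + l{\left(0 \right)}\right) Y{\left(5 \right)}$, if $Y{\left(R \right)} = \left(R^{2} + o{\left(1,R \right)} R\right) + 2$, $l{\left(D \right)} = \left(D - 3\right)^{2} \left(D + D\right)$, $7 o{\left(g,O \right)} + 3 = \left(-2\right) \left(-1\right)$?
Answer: $\frac{2024}{7} \approx 289.14$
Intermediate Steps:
$o{\left(g,O \right)} = - \frac{1}{7}$ ($o{\left(g,O \right)} = - \frac{3}{7} + \frac{\left(-2\right) \left(-1\right)}{7} = - \frac{3}{7} + \frac{1}{7} \cdot 2 = - \frac{3}{7} + \frac{2}{7} = - \frac{1}{7}$)
$l{\left(D \right)} = 2 D \left(-3 + D\right)^{2}$ ($l{\left(D \right)} = \left(-3 + D\right)^{2} \cdot 2 D = 2 D \left(-3 + D\right)^{2}$)
$Y{\left(R \right)} = 2 + R^{2} - \frac{R}{7}$ ($Y{\left(R \right)} = \left(R^{2} - \frac{R}{7}\right) + 2 = 2 + R^{2} - \frac{R}{7}$)
$\left(11 + l{\left(0 \right)}\right) Y{\left(5 \right)} = \left(11 + 2 \cdot 0 \left(-3 + 0\right)^{2}\right) \left(2 + 5^{2} - \frac{5}{7}\right) = \left(11 + 2 \cdot 0 \left(-3\right)^{2}\right) \left(2 + 25 - \frac{5}{7}\right) = \left(11 + 2 \cdot 0 \cdot 9\right) \frac{184}{7} = \left(11 + 0\right) \frac{184}{7} = 11 \cdot \frac{184}{7} = \frac{2024}{7}$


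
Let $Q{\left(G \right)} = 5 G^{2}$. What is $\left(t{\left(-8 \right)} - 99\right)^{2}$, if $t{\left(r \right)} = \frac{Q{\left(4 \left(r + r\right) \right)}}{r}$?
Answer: $7070281$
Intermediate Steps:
$t{\left(r \right)} = 320 r$ ($t{\left(r \right)} = \frac{5 \left(4 \left(r + r\right)\right)^{2}}{r} = \frac{5 \left(4 \cdot 2 r\right)^{2}}{r} = \frac{5 \left(8 r\right)^{2}}{r} = \frac{5 \cdot 64 r^{2}}{r} = \frac{320 r^{2}}{r} = 320 r$)
$\left(t{\left(-8 \right)} - 99\right)^{2} = \left(320 \left(-8\right) - 99\right)^{2} = \left(-2560 - 99\right)^{2} = \left(-2659\right)^{2} = 7070281$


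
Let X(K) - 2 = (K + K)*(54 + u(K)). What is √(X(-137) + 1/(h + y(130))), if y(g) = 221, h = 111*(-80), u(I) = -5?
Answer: I*√1006508452803/8659 ≈ 115.86*I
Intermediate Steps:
h = -8880
X(K) = 2 + 98*K (X(K) = 2 + (K + K)*(54 - 5) = 2 + (2*K)*49 = 2 + 98*K)
√(X(-137) + 1/(h + y(130))) = √((2 + 98*(-137)) + 1/(-8880 + 221)) = √((2 - 13426) + 1/(-8659)) = √(-13424 - 1/8659) = √(-116238417/8659) = I*√1006508452803/8659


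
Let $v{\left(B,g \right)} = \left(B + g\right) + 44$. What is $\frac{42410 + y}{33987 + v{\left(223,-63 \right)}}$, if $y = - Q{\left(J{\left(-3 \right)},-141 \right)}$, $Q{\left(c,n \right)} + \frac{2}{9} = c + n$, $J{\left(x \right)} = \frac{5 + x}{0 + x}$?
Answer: $\frac{382967}{307719} \approx 1.2445$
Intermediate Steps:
$J{\left(x \right)} = \frac{5 + x}{x}$
$Q{\left(c,n \right)} = - \frac{2}{9} + c + n$ ($Q{\left(c,n \right)} = - \frac{2}{9} + \left(c + n\right) = - \frac{2}{9} + c + n$)
$v{\left(B,g \right)} = 44 + B + g$
$y = \frac{1277}{9}$ ($y = - (- \frac{2}{9} + \frac{5 - 3}{-3} - 141) = - (- \frac{2}{9} - \frac{2}{3} - 141) = \left(-1\right) \left(- \frac{1277}{9}\right) = \frac{1277}{9} \approx 141.89$)
$\frac{42410 + y}{33987 + v{\left(223,-63 \right)}} = \frac{42410 + \frac{1277}{9}}{33987 + \left(44 + 223 - 63\right)} = \frac{382967}{9 \left(33987 + 204\right)} = \frac{382967}{9 \cdot 34191} = \frac{382967}{9} \cdot \frac{1}{34191} = \frac{382967}{307719}$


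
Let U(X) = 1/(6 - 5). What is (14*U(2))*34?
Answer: 476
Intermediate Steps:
U(X) = 1 (U(X) = 1/1 = 1)
(14*U(2))*34 = (14*1)*34 = 14*34 = 476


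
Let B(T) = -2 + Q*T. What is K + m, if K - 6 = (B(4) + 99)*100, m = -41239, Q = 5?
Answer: -29533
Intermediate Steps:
B(T) = -2 + 5*T
K = 11706 (K = 6 + ((-2 + 5*4) + 99)*100 = 6 + ((-2 + 20) + 99)*100 = 6 + (18 + 99)*100 = 6 + 117*100 = 6 + 11700 = 11706)
K + m = 11706 - 41239 = -29533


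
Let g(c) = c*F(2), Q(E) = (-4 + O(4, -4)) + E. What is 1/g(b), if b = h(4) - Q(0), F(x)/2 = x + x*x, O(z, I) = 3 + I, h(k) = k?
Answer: 1/108 ≈ 0.0092593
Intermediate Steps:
F(x) = 2*x + 2*x² (F(x) = 2*(x + x*x) = 2*(x + x²) = 2*x + 2*x²)
Q(E) = -5 + E (Q(E) = (-4 + (3 - 4)) + E = (-4 - 1) + E = -5 + E)
b = 9 (b = 4 - (-5 + 0) = 4 - 1*(-5) = 4 + 5 = 9)
g(c) = 12*c (g(c) = c*(2*2*(1 + 2)) = c*(2*2*3) = c*12 = 12*c)
1/g(b) = 1/(12*9) = 1/108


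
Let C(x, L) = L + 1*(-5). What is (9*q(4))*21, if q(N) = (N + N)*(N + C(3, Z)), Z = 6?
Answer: 7560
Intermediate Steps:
C(x, L) = -5 + L (C(x, L) = L - 5 = -5 + L)
q(N) = 2*N*(1 + N) (q(N) = (N + N)*(N + (-5 + 6)) = (2*N)*(N + 1) = (2*N)*(1 + N) = 2*N*(1 + N))
(9*q(4))*21 = (9*(2*4*(1 + 4)))*21 = (9*(2*4*5))*21 = (9*40)*21 = 360*21 = 7560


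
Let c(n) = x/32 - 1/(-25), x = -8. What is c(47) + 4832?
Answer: 483179/100 ≈ 4831.8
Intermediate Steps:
c(n) = -21/100 (c(n) = -8/32 - 1/(-25) = -8*1/32 - 1*(-1/25) = -¼ + 1/25 = -21/100)
c(47) + 4832 = -21/100 + 4832 = 483179/100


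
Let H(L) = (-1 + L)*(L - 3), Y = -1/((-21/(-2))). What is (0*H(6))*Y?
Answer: 0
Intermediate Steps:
Y = -2/21 (Y = -1/((-21*(-½))) = -1/21/2 = -1*2/21 = -2/21 ≈ -0.095238)
H(L) = (-1 + L)*(-3 + L)
(0*H(6))*Y = (0*(3 + 6² - 4*6))*(-2/21) = (0*(3 + 36 - 24))*(-2/21) = (0*15)*(-2/21) = 0*(-2/21) = 0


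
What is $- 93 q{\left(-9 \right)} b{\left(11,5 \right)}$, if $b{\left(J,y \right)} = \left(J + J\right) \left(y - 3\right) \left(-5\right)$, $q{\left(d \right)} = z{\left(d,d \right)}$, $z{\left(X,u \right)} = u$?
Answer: $-184140$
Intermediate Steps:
$q{\left(d \right)} = d$
$b{\left(J,y \right)} = - 10 J \left(-3 + y\right)$ ($b{\left(J,y \right)} = 2 J \left(-3 + y\right) \left(-5\right) = - 10 J \left(-3 + y\right)$)
$- 93 q{\left(-9 \right)} b{\left(11,5 \right)} = \left(-93\right) \left(-9\right) 10 \cdot 11 \left(3 - 5\right) = 837 \cdot 10 \cdot 11 \left(3 - 5\right) = 837 \cdot 10 \cdot 11 \left(-2\right) = 837 \left(-220\right) = -184140$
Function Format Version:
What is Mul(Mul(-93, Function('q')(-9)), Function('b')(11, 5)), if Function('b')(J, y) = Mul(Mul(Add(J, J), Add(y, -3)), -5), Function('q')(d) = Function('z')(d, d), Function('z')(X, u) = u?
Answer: -184140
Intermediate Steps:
Function('q')(d) = d
Function('b')(J, y) = Mul(-10, J, Add(-3, y)) (Function('b')(J, y) = Mul(Mul(Mul(2, J), Add(-3, y)), -5) = Mul(Mul(2, J, Add(-3, y)), -5) = Mul(-10, J, Add(-3, y)))
Mul(Mul(-93, Function('q')(-9)), Function('b')(11, 5)) = Mul(Mul(-93, -9), Mul(10, 11, Add(3, Mul(-1, 5)))) = Mul(837, Mul(10, 11, Add(3, -5))) = Mul(837, Mul(10, 11, -2)) = Mul(837, -220) = -184140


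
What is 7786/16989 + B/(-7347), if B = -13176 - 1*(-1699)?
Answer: 84062165/41606061 ≈ 2.0204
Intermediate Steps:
B = -11477 (B = -13176 + 1699 = -11477)
7786/16989 + B/(-7347) = 7786/16989 - 11477/(-7347) = 7786*(1/16989) - 11477*(-1/7347) = 7786/16989 + 11477/7347 = 84062165/41606061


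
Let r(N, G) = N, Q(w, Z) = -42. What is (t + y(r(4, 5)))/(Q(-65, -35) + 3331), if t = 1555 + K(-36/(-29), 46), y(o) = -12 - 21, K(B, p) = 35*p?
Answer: 3132/3289 ≈ 0.95226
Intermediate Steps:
y(o) = -33
t = 3165 (t = 1555 + 35*46 = 1555 + 1610 = 3165)
(t + y(r(4, 5)))/(Q(-65, -35) + 3331) = (3165 - 33)/(-42 + 3331) = 3132/3289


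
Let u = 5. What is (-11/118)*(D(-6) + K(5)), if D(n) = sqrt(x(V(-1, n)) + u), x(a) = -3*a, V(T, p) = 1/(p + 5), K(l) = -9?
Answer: 99/118 - 11*sqrt(2)/59 ≈ 0.57532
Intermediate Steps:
V(T, p) = 1/(5 + p)
D(n) = sqrt(5 - 3/(5 + n)) (D(n) = sqrt(-3/(5 + n) + 5) = sqrt(5 - 3/(5 + n)))
(-11/118)*(D(-6) + K(5)) = (-11/118)*(sqrt((22 + 5*(-6))/(5 - 6)) - 9) = (-11*1/118)*(sqrt((22 - 30)/(-1)) - 9) = -11*(sqrt(-1*(-8)) - 9)/118 = -11*(sqrt(8) - 9)/118 = -11*(2*sqrt(2) - 9)/118 = -11*(-9 + 2*sqrt(2))/118 = 99/118 - 11*sqrt(2)/59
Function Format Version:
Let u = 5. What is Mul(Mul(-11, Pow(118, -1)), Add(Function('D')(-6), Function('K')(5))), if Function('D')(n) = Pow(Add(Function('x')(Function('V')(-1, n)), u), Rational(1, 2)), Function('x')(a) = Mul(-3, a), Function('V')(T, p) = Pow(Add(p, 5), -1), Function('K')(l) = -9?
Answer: Add(Rational(99, 118), Mul(Rational(-11, 59), Pow(2, Rational(1, 2)))) ≈ 0.57532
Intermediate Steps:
Function('V')(T, p) = Pow(Add(5, p), -1)
Function('D')(n) = Pow(Add(5, Mul(-3, Pow(Add(5, n), -1))), Rational(1, 2)) (Function('D')(n) = Pow(Add(Mul(-3, Pow(Add(5, n), -1)), 5), Rational(1, 2)) = Pow(Add(5, Mul(-3, Pow(Add(5, n), -1))), Rational(1, 2)))
Mul(Mul(-11, Pow(118, -1)), Add(Function('D')(-6), Function('K')(5))) = Mul(Mul(-11, Pow(118, -1)), Add(Pow(Mul(Pow(Add(5, -6), -1), Add(22, Mul(5, -6))), Rational(1, 2)), -9)) = Mul(Mul(-11, Rational(1, 118)), Add(Pow(Mul(Pow(-1, -1), Add(22, -30)), Rational(1, 2)), -9)) = Mul(Rational(-11, 118), Add(Pow(Mul(-1, -8), Rational(1, 2)), -9)) = Mul(Rational(-11, 118), Add(Pow(8, Rational(1, 2)), -9)) = Mul(Rational(-11, 118), Add(Mul(2, Pow(2, Rational(1, 2))), -9)) = Mul(Rational(-11, 118), Add(-9, Mul(2, Pow(2, Rational(1, 2))))) = Add(Rational(99, 118), Mul(Rational(-11, 59), Pow(2, Rational(1, 2))))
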